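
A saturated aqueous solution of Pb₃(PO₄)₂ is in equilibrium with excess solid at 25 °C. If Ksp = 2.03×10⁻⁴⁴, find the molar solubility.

Pb₃(PO₄)₂(s) ⇌ 3 Pb²⁺(aq) + 2 PO₄³⁻(aq)
With molar solubility s: [Pb²⁺] = 3s, [PO₄³⁻] = 2s.
Ksp = [Pb²⁺]^3[PO₄³⁻]^2 = (3s)^3 · (2s)^2 = 108s^5
108s^5 = 2.03×10⁻⁴⁴  ⇒  s^5 = 1.88×10⁻⁴⁶
Taking the 5th root, s = 7.16×10⁻¹⁰ mol/L.

7.16×10⁻¹⁰ M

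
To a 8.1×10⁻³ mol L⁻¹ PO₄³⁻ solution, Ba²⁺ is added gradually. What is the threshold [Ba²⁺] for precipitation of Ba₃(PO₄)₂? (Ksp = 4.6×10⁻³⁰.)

4.1×10⁻⁹ M

Precipitation begins when Q = Ksp.
Ba₃(PO₄)₂(s) ⇌ 3 Ba²⁺(aq) + 2 PO₄³⁻(aq)
Ksp = [Ba²⁺]^3[PO₄³⁻]^2 = [Ba²⁺]^3(8.1×10⁻³)^2
[Ba²⁺]^3 = 4.6×10⁻³⁰ / (8.1×10⁻³)^2 = 7.0×10⁻²⁶
[Ba²⁺] = 4.1×10⁻⁹ mol L⁻¹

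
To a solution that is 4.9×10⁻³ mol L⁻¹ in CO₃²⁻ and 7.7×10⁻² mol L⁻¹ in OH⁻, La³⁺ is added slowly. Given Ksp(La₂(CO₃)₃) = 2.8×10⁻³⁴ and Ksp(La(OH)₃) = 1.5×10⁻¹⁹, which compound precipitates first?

La(OH)₃

Each salt precipitates once Q = Ksp for that salt.
For La₂(CO₃)₃: [La³⁺] = (Ksp/[CO₃²⁻]^3)^(1/2) = 4.9×10⁻¹⁴ mol L⁻¹
For La(OH)₃: [La³⁺] = (Ksp/[OH⁻]^3) = 3.3×10⁻¹⁶ mol L⁻¹
La(OH)₃ requires the lower [La³⁺], so it precipitates first.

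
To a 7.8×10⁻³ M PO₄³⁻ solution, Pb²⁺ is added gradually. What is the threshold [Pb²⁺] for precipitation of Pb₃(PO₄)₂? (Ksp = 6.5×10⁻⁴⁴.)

The threshold for precipitation is Q = Ksp.
Pb₃(PO₄)₂(s) ⇌ 3 Pb²⁺(aq) + 2 PO₄³⁻(aq)
Ksp = [Pb²⁺]^3[PO₄³⁻]^2 = [Pb²⁺]^3(7.8×10⁻³)^2
[Pb²⁺]^3 = 6.5×10⁻⁴⁴ / (7.8×10⁻³)^2 = 1.1×10⁻³⁹
[Pb²⁺] = 1.0×10⁻¹³ M

1.0×10⁻¹³ M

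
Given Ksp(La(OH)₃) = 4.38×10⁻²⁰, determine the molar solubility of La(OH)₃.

La(OH)₃(s) ⇌ La³⁺(aq) + 3 OH⁻(aq)
With molar solubility s: [La³⁺] = s, [OH⁻] = 3s.
Ksp = [La³⁺][OH⁻]^3 = s · (3s)^3 = 27s^4
27s^4 = 4.38×10⁻²⁰  ⇒  s^4 = 1.62×10⁻²¹
Taking the 4th root, s = 6.35×10⁻⁶ mol/L.

6.35×10⁻⁶ M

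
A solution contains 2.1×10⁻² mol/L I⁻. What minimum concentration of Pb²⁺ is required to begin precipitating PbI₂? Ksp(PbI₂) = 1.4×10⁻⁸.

3.2×10⁻⁵ M

A salt starts to precipitate once the ion product Q reaches its Ksp.
PbI₂(s) ⇌ Pb²⁺(aq) + 2 I⁻(aq)
Ksp = [Pb²⁺][I⁻]^2 = [Pb²⁺](2.1×10⁻²)^2
[Pb²⁺] = 1.4×10⁻⁸ / (2.1×10⁻²)^2 = 3.2×10⁻⁵
[Pb²⁺] = 3.2×10⁻⁵ mol/L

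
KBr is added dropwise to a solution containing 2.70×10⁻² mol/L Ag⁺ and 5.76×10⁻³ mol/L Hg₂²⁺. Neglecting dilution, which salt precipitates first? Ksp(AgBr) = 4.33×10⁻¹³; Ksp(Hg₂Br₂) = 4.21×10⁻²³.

Precipitation begins when Q = Ksp.
For AgBr: [Br⁻] = (Ksp/[Ag⁺]) = 1.60×10⁻¹¹ mol/L
For Hg₂Br₂: [Br⁻] = (Ksp/[Hg₂²⁺])^(1/2) = 8.55×10⁻¹¹ mol/L
The smaller threshold [Br⁻] is reached first, so AgBr precipitates first.

AgBr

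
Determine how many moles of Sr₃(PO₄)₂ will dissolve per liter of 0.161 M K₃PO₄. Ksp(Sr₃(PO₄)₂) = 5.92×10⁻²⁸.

Sr₃(PO₄)₂(s) ⇌ 3 Sr²⁺(aq) + 2 PO₄³⁻(aq)
PO₄³⁻ is already present at 0.161 M. If s mol/L of Sr₃(PO₄)₂ dissolves, [Sr²⁺] = 3s while [PO₄³⁻] ≈ 0.161 M.
Ksp = [Sr²⁺]^3[PO₄³⁻]^2 = (3s)^3(0.161)^2
(3s)^3 = 5.92×10⁻²⁸ / (0.161)^2 = 2.28×10⁻²⁶
s = 9.46×10⁻¹⁰ M

9.46×10⁻¹⁰ M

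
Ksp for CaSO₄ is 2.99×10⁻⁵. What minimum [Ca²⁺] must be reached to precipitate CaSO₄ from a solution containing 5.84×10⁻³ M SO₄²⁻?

5.12×10⁻³ M

A salt starts to precipitate once the ion product Q reaches its Ksp.
CaSO₄(s) ⇌ Ca²⁺(aq) + SO₄²⁻(aq)
Ksp = [Ca²⁺][SO₄²⁻] = [Ca²⁺](5.84×10⁻³)
[Ca²⁺] = 2.99×10⁻⁵ / (5.84×10⁻³) = 5.12×10⁻³
[Ca²⁺] = 5.12×10⁻³ M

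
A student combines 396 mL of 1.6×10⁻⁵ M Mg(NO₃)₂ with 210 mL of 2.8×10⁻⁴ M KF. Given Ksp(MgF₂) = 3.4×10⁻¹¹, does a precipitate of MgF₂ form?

No

After mixing, V = 396 mL + 210 mL = 606 mL.
[Mg²⁺] = (1.6×10⁻⁵)(396)/606 = 1.0×10⁻⁵ M
[F⁻] = (2.8×10⁻⁴)(210)/606 = 9.7×10⁻⁵ M
Q = [Mg²⁺][F⁻]^2 = 9.8×10⁻¹⁴
Since Q (9.8×10⁻¹⁴) is less than Ksp (3.4×10⁻¹¹), no MgF₂ precipitates.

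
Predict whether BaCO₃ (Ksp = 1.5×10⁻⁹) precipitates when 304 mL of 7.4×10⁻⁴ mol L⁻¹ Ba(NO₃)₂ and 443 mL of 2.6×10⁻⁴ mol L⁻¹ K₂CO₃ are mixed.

Yes

After mixing, V = 304 mL + 443 mL = 747 mL.
[Ba²⁺] = (7.4×10⁻⁴)(304)/747 = 3.0×10⁻⁴ mol L⁻¹
[CO₃²⁻] = (2.6×10⁻⁴)(443)/747 = 1.5×10⁻⁴ mol L⁻¹
Q = [Ba²⁺][CO₃²⁻] = 4.6×10⁻⁸
Since Q (4.6×10⁻⁸) exceeds Ksp (1.5×10⁻⁹), BaCO₃ will precipitate.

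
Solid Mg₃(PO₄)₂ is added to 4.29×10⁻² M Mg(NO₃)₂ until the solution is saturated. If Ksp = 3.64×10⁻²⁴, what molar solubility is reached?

1.07×10⁻¹⁰ M

Mg₃(PO₄)₂(s) ⇌ 3 Mg²⁺(aq) + 2 PO₄³⁻(aq)
The solution already contains Mg²⁺ at 4.29×10⁻² M. Let s be the molar solubility of Mg₃(PO₄)₂.
[Mg²⁺] ≈ 4.29×10⁻² M (common ion dominates); [PO₄³⁻] = 2s.
Ksp = [Mg²⁺]^3[PO₄³⁻]^2 = (4.29×10⁻²)^3(2s)^2
(2s)^2 = 3.64×10⁻²⁴ / (4.29×10⁻²)^3 = 4.61×10⁻²⁰
s = 1.07×10⁻¹⁰ M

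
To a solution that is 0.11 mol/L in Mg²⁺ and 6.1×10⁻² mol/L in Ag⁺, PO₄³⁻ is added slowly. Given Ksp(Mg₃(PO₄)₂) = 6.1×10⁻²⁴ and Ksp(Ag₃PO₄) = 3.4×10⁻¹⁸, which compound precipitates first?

A salt starts to precipitate once the ion product Q reaches its Ksp.
For Mg₃(PO₄)₂: [PO₄³⁻] = (Ksp/[Mg²⁺]^3)^(1/2) = 6.8×10⁻¹¹ mol/L
For Ag₃PO₄: [PO₄³⁻] = (Ksp/[Ag⁺]^3) = 1.5×10⁻¹⁴ mol/L
Ag₃PO₄ requires the lower [PO₄³⁻], so it precipitates first.

Ag₃PO₄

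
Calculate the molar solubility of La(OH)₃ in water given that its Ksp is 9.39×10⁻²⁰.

7.68×10⁻⁶ M

La(OH)₃(s) ⇌ La³⁺(aq) + 3 OH⁻(aq)
If s mol/L of La(OH)₃ dissolves, [La³⁺] = s and [OH⁻] = 3s.
Ksp = [La³⁺][OH⁻]^3 = s · (3s)^3 = 27s^4
27s^4 = 9.39×10⁻²⁰  ⇒  s^4 = 3.48×10⁻²¹
s = 7.68×10⁻⁶ mol/L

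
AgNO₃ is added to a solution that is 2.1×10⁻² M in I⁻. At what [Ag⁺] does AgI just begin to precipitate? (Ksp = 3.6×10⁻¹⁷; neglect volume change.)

1.7×10⁻¹⁵ M

Each salt precipitates once Q = Ksp for that salt.
AgI(s) ⇌ Ag⁺(aq) + I⁻(aq)
Ksp = [Ag⁺][I⁻] = [Ag⁺](2.1×10⁻²)
[Ag⁺] = 3.6×10⁻¹⁷ / (2.1×10⁻²) = 1.7×10⁻¹⁵
[Ag⁺] = 1.7×10⁻¹⁵ M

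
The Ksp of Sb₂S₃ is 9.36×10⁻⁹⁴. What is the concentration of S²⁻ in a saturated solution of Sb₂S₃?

Sb₂S₃(s) ⇌ 2 Sb³⁺(aq) + 3 S²⁻(aq)
If s mol/L of Sb₂S₃ dissolves, [Sb³⁺] = 2s and [S²⁻] = 3s.
Ksp = [Sb³⁺]^2[S²⁻]^3 = (2s)^2 · (3s)^3 = 108s^5 = 9.36×10⁻⁹⁴
s = 9.72×10⁻²⁰ mol/L
[S²⁻] = 3s = 2.92×10⁻¹⁹ mol/L

2.92×10⁻¹⁹ M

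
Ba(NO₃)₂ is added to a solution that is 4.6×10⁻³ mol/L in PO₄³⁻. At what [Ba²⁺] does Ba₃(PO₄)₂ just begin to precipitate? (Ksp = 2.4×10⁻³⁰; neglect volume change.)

4.8×10⁻⁹ M

Precipitation of each salt begins when its ion product equals Ksp.
Ba₃(PO₄)₂(s) ⇌ 3 Ba²⁺(aq) + 2 PO₄³⁻(aq)
Ksp = [Ba²⁺]^3[PO₄³⁻]^2 = [Ba²⁺]^3(4.6×10⁻³)^2
[Ba²⁺]^3 = 2.4×10⁻³⁰ / (4.6×10⁻³)^2 = 1.1×10⁻²⁵
[Ba²⁺] = 4.8×10⁻⁹ mol/L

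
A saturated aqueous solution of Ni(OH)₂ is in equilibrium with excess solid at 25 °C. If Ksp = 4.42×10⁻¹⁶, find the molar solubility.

4.80×10⁻⁶ M

Ni(OH)₂(s) ⇌ Ni²⁺(aq) + 2 OH⁻(aq)
Call the molar solubility s, so that [Ni²⁺] = s and [OH⁻] = 2s.
Ksp = [Ni²⁺][OH⁻]^2 = s · (2s)^2 = 4s^3
4s^3 = 4.42×10⁻¹⁶  ⇒  s^3 = 1.11×10⁻¹⁶
s = 4.80×10⁻⁶ mol L⁻¹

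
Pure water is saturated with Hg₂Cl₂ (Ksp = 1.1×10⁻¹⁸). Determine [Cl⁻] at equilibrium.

Hg₂Cl₂(s) ⇌ Hg₂²⁺(aq) + 2 Cl⁻(aq)
Let s be the molar solubility. Then [Hg₂²⁺] = s and [Cl⁻] = 2s.
Ksp = [Hg₂²⁺][Cl⁻]^2 = s · (2s)^2 = 4s^3 = 1.1×10⁻¹⁸
s = 6.5×10⁻⁷ M
[Cl⁻] = 2s = 1.3×10⁻⁶ M

1.3×10⁻⁶ M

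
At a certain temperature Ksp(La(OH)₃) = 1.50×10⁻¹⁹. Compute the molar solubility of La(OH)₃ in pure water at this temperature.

8.63×10⁻⁶ M

La(OH)₃(s) ⇌ La³⁺(aq) + 3 OH⁻(aq)
Let s be the molar solubility. Then [La³⁺] = s and [OH⁻] = 3s.
Ksp = [La³⁺][OH⁻]^3 = s · (3s)^3 = 27s^4
27s^4 = 1.50×10⁻¹⁹  ⇒  s^4 = 5.56×10⁻²¹
Taking the 4th root, s = 8.63×10⁻⁶ mol L⁻¹.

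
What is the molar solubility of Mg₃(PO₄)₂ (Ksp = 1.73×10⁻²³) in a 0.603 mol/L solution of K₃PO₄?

1.21×10⁻⁸ M

Mg₃(PO₄)₂(s) ⇌ 3 Mg²⁺(aq) + 2 PO₄³⁻(aq)
With PO₄³⁻ already at 0.603 mol/L and s small, take [PO₄³⁻] ≈ 0.603 mol/L and [Mg²⁺] = 3s.
Ksp = [Mg²⁺]^3[PO₄³⁻]^2 = (3s)^3(0.603)^2
(3s)^3 = 1.73×10⁻²³ / (0.603)^2 = 4.76×10⁻²³
s = 1.21×10⁻⁸ mol/L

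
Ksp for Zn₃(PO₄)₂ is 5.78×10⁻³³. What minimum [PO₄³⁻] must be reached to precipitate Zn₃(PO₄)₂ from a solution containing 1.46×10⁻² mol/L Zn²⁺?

Precipitation begins when Q = Ksp.
Zn₃(PO₄)₂(s) ⇌ 3 Zn²⁺(aq) + 2 PO₄³⁻(aq)
Ksp = [Zn²⁺]^3[PO₄³⁻]^2 = [PO₄³⁻]^2(1.46×10⁻²)^3
[PO₄³⁻]^2 = 5.78×10⁻³³ / (1.46×10⁻²)^3 = 1.86×10⁻²⁷
[PO₄³⁻] = 4.31×10⁻¹⁴ mol/L

4.31×10⁻¹⁴ M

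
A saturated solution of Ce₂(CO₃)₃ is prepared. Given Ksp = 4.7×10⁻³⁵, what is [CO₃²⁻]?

1.6×10⁻⁷ M

Ce₂(CO₃)₃(s) ⇌ 2 Ce³⁺(aq) + 3 CO₃²⁻(aq)
Call the molar solubility s, so that [Ce³⁺] = 2s and [CO₃²⁻] = 3s.
Ksp = [Ce³⁺]^2[CO₃²⁻]^3 = (2s)^2 · (3s)^3 = 108s^5 = 4.7×10⁻³⁵
s = 5.3×10⁻⁸ mol/L
[CO₃²⁻] = 3s = 1.6×10⁻⁷ mol/L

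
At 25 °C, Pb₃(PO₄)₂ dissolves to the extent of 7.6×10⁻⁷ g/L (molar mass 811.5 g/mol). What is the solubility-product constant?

Ksp = 7.8×10⁻⁴⁴

Convert to molarity: s = 7.6×10⁻⁷ / 811.5 = 9.365×10⁻¹⁰ mol/L
Pb₃(PO₄)₂(s) ⇌ 3 Pb²⁺(aq) + 2 PO₄³⁻(aq)
Let s be the molar solubility. Then [Pb²⁺] = 3s and [PO₄³⁻] = 2s.
Ksp = [Pb²⁺]^3[PO₄³⁻]^2 = (3s)^3 · (2s)^2 = 108s^5
Ksp = 108 × (9.365×10⁻¹⁰)^5 = 7.8×10⁻⁴⁴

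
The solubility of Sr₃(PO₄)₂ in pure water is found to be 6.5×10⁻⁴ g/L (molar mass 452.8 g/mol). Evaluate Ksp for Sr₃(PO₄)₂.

Ksp = 6.6×10⁻²⁸

s = (6.5×10⁻⁴ g L⁻¹)/(452.8 g mol⁻¹) = 1.436×10⁻⁶ M
Sr₃(PO₄)₂(s) ⇌ 3 Sr²⁺(aq) + 2 PO₄³⁻(aq)
With molar solubility s: [Sr²⁺] = 3s, [PO₄³⁻] = 2s.
Ksp = [Sr²⁺]^3[PO₄³⁻]^2 = (3s)^3 · (2s)^2 = 108s^5
Ksp = 108 × (1.436×10⁻⁶)^5 = 6.6×10⁻²⁸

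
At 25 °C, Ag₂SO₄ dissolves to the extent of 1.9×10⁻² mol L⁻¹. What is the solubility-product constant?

Ksp = 2.7×10⁻⁵

Ag₂SO₄(s) ⇌ 2 Ag⁺(aq) + SO₄²⁻(aq)
With molar solubility s: [Ag⁺] = 2s, [SO₄²⁻] = s.
Ksp = [Ag⁺]^2[SO₄²⁻] = (2s)^2 · s = 4s^3
Ksp = 4 × (1.9×10⁻²)^3 = 2.7×10⁻⁵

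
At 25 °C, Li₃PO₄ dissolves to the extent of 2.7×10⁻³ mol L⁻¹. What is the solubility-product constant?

Li₃PO₄(s) ⇌ 3 Li⁺(aq) + PO₄³⁻(aq)
Call the molar solubility s, so that [Li⁺] = 3s and [PO₄³⁻] = s.
Ksp = [Li⁺]^3[PO₄³⁻] = (3s)^3 · s = 27s^4
Ksp = 27 × (2.7×10⁻³)^4 = 1.4×10⁻⁹

Ksp = 1.4×10⁻⁹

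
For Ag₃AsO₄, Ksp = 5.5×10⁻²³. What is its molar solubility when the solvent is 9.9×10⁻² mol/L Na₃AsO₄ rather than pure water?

Ag₃AsO₄(s) ⇌ 3 Ag⁺(aq) + AsO₄³⁻(aq)
With AsO₄³⁻ already at 9.9×10⁻² mol/L and s small, take [AsO₄³⁻] ≈ 9.9×10⁻² mol/L and [Ag⁺] = 3s.
Ksp = [Ag⁺]^3[AsO₄³⁻] = (3s)^3(9.9×10⁻²)
(3s)^3 = 5.5×10⁻²³ / (9.9×10⁻²) = 5.6×10⁻²²
s = 2.7×10⁻⁸ mol/L

2.7×10⁻⁸ M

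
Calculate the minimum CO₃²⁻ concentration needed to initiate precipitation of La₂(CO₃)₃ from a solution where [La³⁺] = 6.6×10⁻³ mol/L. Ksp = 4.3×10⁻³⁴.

2.1×10⁻¹⁰ M

The threshold for precipitation is Q = Ksp.
La₂(CO₃)₃(s) ⇌ 2 La³⁺(aq) + 3 CO₃²⁻(aq)
Ksp = [La³⁺]^2[CO₃²⁻]^3 = [CO₃²⁻]^3(6.6×10⁻³)^2
[CO₃²⁻]^3 = 4.3×10⁻³⁴ / (6.6×10⁻³)^2 = 9.9×10⁻³⁰
[CO₃²⁻] = 2.1×10⁻¹⁰ mol/L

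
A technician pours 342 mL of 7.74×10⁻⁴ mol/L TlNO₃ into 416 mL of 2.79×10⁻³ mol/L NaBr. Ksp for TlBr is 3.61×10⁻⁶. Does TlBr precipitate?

After mixing, V = 342 mL + 416 mL = 758 mL.
[Tl⁺] = (7.74×10⁻⁴)(342)/758 = 3.49×10⁻⁴ mol/L
[Br⁻] = (2.79×10⁻³)(416)/758 = 1.53×10⁻³ mol/L
Q = [Tl⁺][Br⁻] = 5.35×10⁻⁷
Q = 5.35×10⁻⁷ < Ksp = 3.61×10⁻⁶, so the solution is unsaturated and no precipitate forms.

No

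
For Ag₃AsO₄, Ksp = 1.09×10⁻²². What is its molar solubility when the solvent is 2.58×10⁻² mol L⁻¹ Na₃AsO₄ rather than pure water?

Ag₃AsO₄(s) ⇌ 3 Ag⁺(aq) + AsO₄³⁻(aq)
The solution already contains AsO₄³⁻ at 2.58×10⁻² mol L⁻¹. Let s be the molar solubility of Ag₃AsO₄.
[AsO₄³⁻] ≈ 2.58×10⁻² mol L⁻¹ (common ion dominates); [Ag⁺] = 3s.
Ksp = [Ag⁺]^3[AsO₄³⁻] = (3s)^3(2.58×10⁻²)
(3s)^3 = 1.09×10⁻²² / (2.58×10⁻²) = 4.22×10⁻²¹
s = 5.39×10⁻⁸ mol L⁻¹

5.39×10⁻⁸ M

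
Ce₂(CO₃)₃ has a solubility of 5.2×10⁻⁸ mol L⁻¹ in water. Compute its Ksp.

Ce₂(CO₃)₃(s) ⇌ 2 Ce³⁺(aq) + 3 CO₃²⁻(aq)
Let s be the molar solubility. Then [Ce³⁺] = 2s and [CO₃²⁻] = 3s.
Ksp = [Ce³⁺]^2[CO₃²⁻]^3 = (2s)^2 · (3s)^3 = 108s^5
Ksp = 108 × (5.2×10⁻⁸)^5 = 4.1×10⁻³⁵

Ksp = 4.1×10⁻³⁵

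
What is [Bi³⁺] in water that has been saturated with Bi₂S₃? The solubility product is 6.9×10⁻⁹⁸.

Bi₂S₃(s) ⇌ 2 Bi³⁺(aq) + 3 S²⁻(aq)
Call the molar solubility s, so that [Bi³⁺] = 2s and [S²⁻] = 3s.
Ksp = [Bi³⁺]^2[S²⁻]^3 = (2s)^2 · (3s)^3 = 108s^5 = 6.9×10⁻⁹⁸
s = 1.4×10⁻²⁰ mol L⁻¹
[Bi³⁺] = 2s = 2.9×10⁻²⁰ mol L⁻¹

2.9×10⁻²⁰ M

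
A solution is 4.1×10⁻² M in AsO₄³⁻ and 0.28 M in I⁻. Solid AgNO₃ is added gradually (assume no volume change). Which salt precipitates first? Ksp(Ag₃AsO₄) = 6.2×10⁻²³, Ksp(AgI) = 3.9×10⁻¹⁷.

AgI

Each salt precipitates once Q = Ksp for that salt.
For Ag₃AsO₄: [Ag⁺] = (Ksp/[AsO₄³⁻])^(1/3) = 1.1×10⁻⁷ M
For AgI: [Ag⁺] = (Ksp/[I⁻]) = 1.4×10⁻¹⁶ M
The smaller threshold [Ag⁺] is reached first, so AgI precipitates first.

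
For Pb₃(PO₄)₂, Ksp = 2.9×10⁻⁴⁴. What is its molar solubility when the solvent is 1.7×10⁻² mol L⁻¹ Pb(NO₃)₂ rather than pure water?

Pb₃(PO₄)₂(s) ⇌ 3 Pb²⁺(aq) + 2 PO₄³⁻(aq)
With Pb²⁺ already at 1.7×10⁻² mol L⁻¹ and s small, take [Pb²⁺] ≈ 1.7×10⁻² mol L⁻¹ and [PO₄³⁻] = 2s.
Ksp = [Pb²⁺]^3[PO₄³⁻]^2 = (1.7×10⁻²)^3(2s)^2
(2s)^2 = 2.9×10⁻⁴⁴ / (1.7×10⁻²)^3 = 5.9×10⁻³⁹
s = 3.8×10⁻²⁰ mol L⁻¹

3.8×10⁻²⁰ M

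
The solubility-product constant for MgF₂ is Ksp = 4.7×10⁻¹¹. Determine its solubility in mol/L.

MgF₂(s) ⇌ Mg²⁺(aq) + 2 F⁻(aq)
For each mole of MgF₂ that dissolves per liter, [Mg²⁺] = s and [F⁻] = 2s; let s denote this solubility.
Ksp = [Mg²⁺][F⁻]^2 = s · (2s)^2 = 4s^3
4s^3 = 4.7×10⁻¹¹  ⇒  s^3 = 1.2×10⁻¹¹
s = 2.3×10⁻⁴ mol/L

2.3×10⁻⁴ M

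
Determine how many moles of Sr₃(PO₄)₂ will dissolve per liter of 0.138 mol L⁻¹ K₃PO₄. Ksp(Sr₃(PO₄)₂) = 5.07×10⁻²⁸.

9.95×10⁻¹⁰ M

Sr₃(PO₄)₂(s) ⇌ 3 Sr²⁺(aq) + 2 PO₄³⁻(aq)
With PO₄³⁻ already at 0.138 mol L⁻¹ and s small, take [PO₄³⁻] ≈ 0.138 mol L⁻¹ and [Sr²⁺] = 3s.
Ksp = [Sr²⁺]^3[PO₄³⁻]^2 = (3s)^3(0.138)^2
(3s)^3 = 5.07×10⁻²⁸ / (0.138)^2 = 2.66×10⁻²⁶
s = 9.95×10⁻¹⁰ mol L⁻¹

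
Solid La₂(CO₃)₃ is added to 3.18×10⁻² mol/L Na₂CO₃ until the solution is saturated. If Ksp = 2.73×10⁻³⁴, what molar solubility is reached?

La₂(CO₃)₃(s) ⇌ 2 La³⁺(aq) + 3 CO₃²⁻(aq)
CO₃²⁻ is already present at 3.18×10⁻² mol/L. If s mol/L of La₂(CO₃)₃ dissolves, [La³⁺] = 2s while [CO₃²⁻] ≈ 3.18×10⁻² mol/L.
Ksp = [La³⁺]^2[CO₃²⁻]^3 = (2s)^2(3.18×10⁻²)^3
(2s)^2 = 2.73×10⁻³⁴ / (3.18×10⁻²)^3 = 8.49×10⁻³⁰
s = 1.46×10⁻¹⁵ mol/L

1.46×10⁻¹⁵ M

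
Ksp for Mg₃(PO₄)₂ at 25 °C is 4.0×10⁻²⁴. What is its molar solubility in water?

8.2×10⁻⁶ M

Mg₃(PO₄)₂(s) ⇌ 3 Mg²⁺(aq) + 2 PO₄³⁻(aq)
If s mol/L of Mg₃(PO₄)₂ dissolves, [Mg²⁺] = 3s and [PO₄³⁻] = 2s.
Ksp = [Mg²⁺]^3[PO₄³⁻]^2 = (3s)^3 · (2s)^2 = 108s^5
108s^5 = 4.0×10⁻²⁴  ⇒  s^5 = 3.7×10⁻²⁶
s = 8.2×10⁻⁶ M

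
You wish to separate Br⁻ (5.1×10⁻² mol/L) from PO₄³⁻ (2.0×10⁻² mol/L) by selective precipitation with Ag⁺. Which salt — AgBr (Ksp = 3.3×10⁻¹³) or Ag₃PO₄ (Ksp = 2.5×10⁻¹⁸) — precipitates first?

Precipitation begins when Q = Ksp.
For AgBr: [Ag⁺] = (Ksp/[Br⁻]) = 6.5×10⁻¹² mol/L
For Ag₃PO₄: [Ag⁺] = (Ksp/[PO₄³⁻])^(1/3) = 5.0×10⁻⁶ mol/L
The smaller threshold [Ag⁺] is reached first, so AgBr precipitates first.

AgBr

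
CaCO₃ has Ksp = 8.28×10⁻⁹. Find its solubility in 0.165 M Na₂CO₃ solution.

5.02×10⁻⁸ M

CaCO₃(s) ⇌ Ca²⁺(aq) + CO₃²⁻(aq)
The solution already contains CO₃²⁻ at 0.165 M. Let s be the molar solubility of CaCO₃.
[CO₃²⁻] ≈ 0.165 M (common ion dominates); [Ca²⁺] = s.
Ksp = [Ca²⁺][CO₃²⁻] = s(0.165)
s = 8.28×10⁻⁹ / (0.165) = 5.02×10⁻⁸
s = 5.02×10⁻⁸ M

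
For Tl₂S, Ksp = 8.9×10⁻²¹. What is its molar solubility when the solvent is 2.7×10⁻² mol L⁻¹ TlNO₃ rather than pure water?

1.2×10⁻¹⁷ M

Tl₂S(s) ⇌ 2 Tl⁺(aq) + S²⁻(aq)
Tl⁺ is already present at 2.7×10⁻² mol L⁻¹. If s mol/L of Tl₂S dissolves, [S²⁻] = s while [Tl⁺] ≈ 2.7×10⁻² mol L⁻¹.
Ksp = [Tl⁺]^2[S²⁻] = (2.7×10⁻²)^2s
s = 8.9×10⁻²¹ / (2.7×10⁻²)^2 = 1.2×10⁻¹⁷
s = 1.2×10⁻¹⁷ mol L⁻¹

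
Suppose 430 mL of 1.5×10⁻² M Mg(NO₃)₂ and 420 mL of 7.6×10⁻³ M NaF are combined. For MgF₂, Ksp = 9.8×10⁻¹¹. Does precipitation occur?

Total volume after mixing = 430 + 420 = 850 mL.
[Mg²⁺] = (1.5×10⁻²)(430)/850 = 7.6×10⁻³ M
[F⁻] = (7.6×10⁻³)(420)/850 = 3.8×10⁻³ M
Q = [Mg²⁺][F⁻]^2 = 1.1×10⁻⁷
Q = 1.1×10⁻⁷ > Ksp = 9.8×10⁻¹¹, so the solution is supersaturated and MgF₂ precipitates.

Yes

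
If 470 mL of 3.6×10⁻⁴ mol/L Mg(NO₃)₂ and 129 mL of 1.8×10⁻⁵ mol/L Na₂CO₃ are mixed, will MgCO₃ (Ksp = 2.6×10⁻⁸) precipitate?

No

The combined volume is 599 mL.
[Mg²⁺] = (3.6×10⁻⁴)(470)/599 = 2.8×10⁻⁴ mol/L
[CO₃²⁻] = (1.8×10⁻⁵)(129)/599 = 3.9×10⁻⁶ mol/L
Q = [Mg²⁺][CO₃²⁻] = 1.1×10⁻⁹
Since Q (1.1×10⁻⁹) is less than Ksp (2.6×10⁻⁸), no MgCO₃ precipitates.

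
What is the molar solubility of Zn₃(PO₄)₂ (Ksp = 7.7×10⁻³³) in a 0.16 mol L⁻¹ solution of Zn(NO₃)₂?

6.9×10⁻¹⁶ M

Zn₃(PO₄)₂(s) ⇌ 3 Zn²⁺(aq) + 2 PO₄³⁻(aq)
Zn²⁺ is already present at 0.16 mol L⁻¹. If s mol/L of Zn₃(PO₄)₂ dissolves, [PO₄³⁻] = 2s while [Zn²⁺] ≈ 0.16 mol L⁻¹.
Ksp = [Zn²⁺]^3[PO₄³⁻]^2 = (0.16)^3(2s)^2
(2s)^2 = 7.7×10⁻³³ / (0.16)^3 = 1.9×10⁻³⁰
s = 6.9×10⁻¹⁶ mol L⁻¹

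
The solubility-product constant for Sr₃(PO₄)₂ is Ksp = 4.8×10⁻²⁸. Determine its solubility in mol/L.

Sr₃(PO₄)₂(s) ⇌ 3 Sr²⁺(aq) + 2 PO₄³⁻(aq)
For each mole of Sr₃(PO₄)₂ that dissolves per liter, [Sr²⁺] = 3s and [PO₄³⁻] = 2s; let s denote this solubility.
Ksp = [Sr²⁺]^3[PO₄³⁻]^2 = (3s)^3 · (2s)^2 = 108s^5
108s^5 = 4.8×10⁻²⁸  ⇒  s^5 = 4.4×10⁻³⁰
Taking the 5th root, s = 1.3×10⁻⁶ mol L⁻¹.

1.3×10⁻⁶ M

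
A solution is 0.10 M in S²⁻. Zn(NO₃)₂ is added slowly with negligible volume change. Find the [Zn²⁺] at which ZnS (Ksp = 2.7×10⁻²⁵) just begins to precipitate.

2.7×10⁻²⁴ M

Precipitation of each salt begins when its ion product equals Ksp.
ZnS(s) ⇌ Zn²⁺(aq) + S²⁻(aq)
Ksp = [Zn²⁺][S²⁻] = [Zn²⁺](0.10)
[Zn²⁺] = 2.7×10⁻²⁵ / (0.10) = 2.7×10⁻²⁴
[Zn²⁺] = 2.7×10⁻²⁴ M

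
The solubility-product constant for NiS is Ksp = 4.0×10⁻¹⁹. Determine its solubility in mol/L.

6.3×10⁻¹⁰ M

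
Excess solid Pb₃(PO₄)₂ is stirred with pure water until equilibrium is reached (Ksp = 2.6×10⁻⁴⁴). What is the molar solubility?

7.5×10⁻¹⁰ M

Pb₃(PO₄)₂(s) ⇌ 3 Pb²⁺(aq) + 2 PO₄³⁻(aq)
For each mole of Pb₃(PO₄)₂ that dissolves per liter, [Pb²⁺] = 3s and [PO₄³⁻] = 2s; let s denote this solubility.
Ksp = [Pb²⁺]^3[PO₄³⁻]^2 = (3s)^3 · (2s)^2 = 108s^5
108s^5 = 2.6×10⁻⁴⁴  ⇒  s^5 = 2.4×10⁻⁴⁶
Taking the 5th root, s = 7.5×10⁻¹⁰ mol L⁻¹.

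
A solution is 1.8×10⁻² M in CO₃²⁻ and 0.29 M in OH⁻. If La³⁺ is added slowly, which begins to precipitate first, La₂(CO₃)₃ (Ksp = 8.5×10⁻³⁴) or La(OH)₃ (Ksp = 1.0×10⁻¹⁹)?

The threshold for precipitation is Q = Ksp.
For La₂(CO₃)₃: [La³⁺] = (Ksp/[CO₃²⁻]^3)^(1/2) = 1.2×10⁻¹⁴ M
For La(OH)₃: [La³⁺] = (Ksp/[OH⁻]^3) = 4.1×10⁻¹⁸ M
La(OH)₃ requires the lower [La³⁺], so it precipitates first.

La(OH)₃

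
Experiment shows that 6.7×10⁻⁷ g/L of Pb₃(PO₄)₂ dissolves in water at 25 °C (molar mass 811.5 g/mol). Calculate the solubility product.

Ksp = 4.1×10⁻⁴⁴

Convert to molarity: s = 6.7×10⁻⁷ / 811.5 = 8.256×10⁻¹⁰ mol/L
Pb₃(PO₄)₂(s) ⇌ 3 Pb²⁺(aq) + 2 PO₄³⁻(aq)
Call the molar solubility s, so that [Pb²⁺] = 3s and [PO₄³⁻] = 2s.
Ksp = [Pb²⁺]^3[PO₄³⁻]^2 = (3s)^3 · (2s)^2 = 108s^5
Ksp = 108 × (8.256×10⁻¹⁰)^5 = 4.1×10⁻⁴⁴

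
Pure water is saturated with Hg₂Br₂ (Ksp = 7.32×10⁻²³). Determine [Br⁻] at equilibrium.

Hg₂Br₂(s) ⇌ Hg₂²⁺(aq) + 2 Br⁻(aq)
Let s be the molar solubility. Then [Hg₂²⁺] = s and [Br⁻] = 2s.
Ksp = [Hg₂²⁺][Br⁻]^2 = s · (2s)^2 = 4s^3 = 7.32×10⁻²³
s = 2.64×10⁻⁸ mol/L
[Br⁻] = 2s = 5.27×10⁻⁸ mol/L

5.27×10⁻⁸ M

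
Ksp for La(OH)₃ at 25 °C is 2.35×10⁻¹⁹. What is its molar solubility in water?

La(OH)₃(s) ⇌ La³⁺(aq) + 3 OH⁻(aq)
Call the molar solubility s, so that [La³⁺] = s and [OH⁻] = 3s.
Ksp = [La³⁺][OH⁻]^3 = s · (3s)^3 = 27s^4
27s^4 = 2.35×10⁻¹⁹  ⇒  s^4 = 8.70×10⁻²¹
s = (8.70×10⁻²¹)^(1/4) = 9.66×10⁻⁶ mol/L

9.66×10⁻⁶ M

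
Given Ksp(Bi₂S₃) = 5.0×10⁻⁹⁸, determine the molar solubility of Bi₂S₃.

1.4×10⁻²⁰ M

Bi₂S₃(s) ⇌ 2 Bi³⁺(aq) + 3 S²⁻(aq)
Call the molar solubility s, so that [Bi³⁺] = 2s and [S²⁻] = 3s.
Ksp = [Bi³⁺]^2[S²⁻]^3 = (2s)^2 · (3s)^3 = 108s^5
108s^5 = 5.0×10⁻⁹⁸  ⇒  s^5 = 4.6×10⁻¹⁰⁰
s = (4.6×10⁻¹⁰⁰)^(1/5) = 1.4×10⁻²⁰ M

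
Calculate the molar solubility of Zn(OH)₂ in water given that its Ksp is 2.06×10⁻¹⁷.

1.73×10⁻⁶ M

Zn(OH)₂(s) ⇌ Zn²⁺(aq) + 2 OH⁻(aq)
Call the molar solubility s, so that [Zn²⁺] = s and [OH⁻] = 2s.
Ksp = [Zn²⁺][OH⁻]^2 = s · (2s)^2 = 4s^3
4s^3 = 2.06×10⁻¹⁷  ⇒  s^3 = 5.15×10⁻¹⁸
s = 1.73×10⁻⁶ mol L⁻¹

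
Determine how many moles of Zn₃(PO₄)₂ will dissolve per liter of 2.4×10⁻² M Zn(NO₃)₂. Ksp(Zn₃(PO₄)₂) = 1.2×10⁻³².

1.5×10⁻¹⁴ M

Zn₃(PO₄)₂(s) ⇌ 3 Zn²⁺(aq) + 2 PO₄³⁻(aq)
The solution already contains Zn²⁺ at 2.4×10⁻² M. Let s be the molar solubility of Zn₃(PO₄)₂.
[Zn²⁺] ≈ 2.4×10⁻² M (common ion dominates); [PO₄³⁻] = 2s.
Ksp = [Zn²⁺]^3[PO₄³⁻]^2 = (2.4×10⁻²)^3(2s)^2
(2s)^2 = 1.2×10⁻³² / (2.4×10⁻²)^3 = 8.7×10⁻²⁸
s = 1.5×10⁻¹⁴ M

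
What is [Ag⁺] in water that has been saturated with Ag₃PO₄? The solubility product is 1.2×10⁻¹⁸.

4.4×10⁻⁵ M

Ag₃PO₄(s) ⇌ 3 Ag⁺(aq) + PO₄³⁻(aq)
If s mol/L of Ag₃PO₄ dissolves, [Ag⁺] = 3s and [PO₄³⁻] = s.
Ksp = [Ag⁺]^3[PO₄³⁻] = (3s)^3 · s = 27s^4 = 1.2×10⁻¹⁸
s = 1.5×10⁻⁵ mol/L
[Ag⁺] = 3s = 4.4×10⁻⁵ mol/L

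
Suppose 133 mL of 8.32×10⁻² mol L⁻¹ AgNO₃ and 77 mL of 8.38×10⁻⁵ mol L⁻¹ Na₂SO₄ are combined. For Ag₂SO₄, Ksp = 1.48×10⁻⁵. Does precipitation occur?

No

After mixing, V = 133 mL + 77 mL = 210 mL.
[Ag⁺] = (8.32×10⁻²)(133)/210 = 5.27×10⁻² mol L⁻¹
[SO₄²⁻] = (8.38×10⁻⁵)(77)/210 = 3.07×10⁻⁵ mol L⁻¹
Q = [Ag⁺]^2[SO₄²⁻] = 8.53×10⁻⁸
Q < Ksp (8.53×10⁻⁸ vs 1.48×10⁻⁵); the solution remains unsaturated and no precipitate forms.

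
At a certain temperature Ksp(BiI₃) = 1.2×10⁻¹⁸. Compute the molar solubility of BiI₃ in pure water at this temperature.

1.5×10⁻⁵ M

BiI₃(s) ⇌ Bi³⁺(aq) + 3 I⁻(aq)
Let s be the molar solubility. Then [Bi³⁺] = s and [I⁻] = 3s.
Ksp = [Bi³⁺][I⁻]^3 = s · (3s)^3 = 27s^4
27s^4 = 1.2×10⁻¹⁸  ⇒  s^4 = 4.4×10⁻²⁰
s = 1.5×10⁻⁵ mol L⁻¹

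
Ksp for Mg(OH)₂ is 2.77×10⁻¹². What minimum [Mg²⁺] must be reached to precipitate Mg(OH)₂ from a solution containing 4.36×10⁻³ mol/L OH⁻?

Each salt precipitates once Q = Ksp for that salt.
Mg(OH)₂(s) ⇌ Mg²⁺(aq) + 2 OH⁻(aq)
Ksp = [Mg²⁺][OH⁻]^2 = [Mg²⁺](4.36×10⁻³)^2
[Mg²⁺] = 2.77×10⁻¹² / (4.36×10⁻³)^2 = 1.46×10⁻⁷
[Mg²⁺] = 1.46×10⁻⁷ mol/L

1.46×10⁻⁷ M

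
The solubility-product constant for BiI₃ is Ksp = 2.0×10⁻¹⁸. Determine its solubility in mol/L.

1.6×10⁻⁵ M

BiI₃(s) ⇌ Bi³⁺(aq) + 3 I⁻(aq)
For each mole of BiI₃ that dissolves per liter, [Bi³⁺] = s and [I⁻] = 3s; let s denote this solubility.
Ksp = [Bi³⁺][I⁻]^3 = s · (3s)^3 = 27s^4
27s^4 = 2.0×10⁻¹⁸  ⇒  s^4 = 7.4×10⁻²⁰
Taking the 4th root, s = 1.6×10⁻⁵ mol/L.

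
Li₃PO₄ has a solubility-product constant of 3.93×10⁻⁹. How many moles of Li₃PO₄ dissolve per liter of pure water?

Li₃PO₄(s) ⇌ 3 Li⁺(aq) + PO₄³⁻(aq)
With molar solubility s: [Li⁺] = 3s, [PO₄³⁻] = s.
Ksp = [Li⁺]^3[PO₄³⁻] = (3s)^3 · s = 27s^4
27s^4 = 3.93×10⁻⁹  ⇒  s^4 = 1.46×10⁻¹⁰
s = 3.47×10⁻³ mol/L

3.47×10⁻³ M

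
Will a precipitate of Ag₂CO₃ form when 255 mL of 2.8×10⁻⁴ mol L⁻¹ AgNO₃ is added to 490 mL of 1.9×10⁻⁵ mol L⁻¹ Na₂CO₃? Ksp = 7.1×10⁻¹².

No

The combined volume is 745 mL.
[Ag⁺] = (2.8×10⁻⁴)(255)/745 = 9.6×10⁻⁵ mol L⁻¹
[CO₃²⁻] = (1.9×10⁻⁵)(490)/745 = 1.2×10⁻⁵ mol L⁻¹
Q = [Ag⁺]^2[CO₃²⁻] = 1.1×10⁻¹³
Q = 1.1×10⁻¹³ < Ksp = 7.1×10⁻¹², so the solution is unsaturated and no precipitate forms.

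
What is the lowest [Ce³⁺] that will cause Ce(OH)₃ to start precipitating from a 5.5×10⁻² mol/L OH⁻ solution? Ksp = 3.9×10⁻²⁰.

2.3×10⁻¹⁶ M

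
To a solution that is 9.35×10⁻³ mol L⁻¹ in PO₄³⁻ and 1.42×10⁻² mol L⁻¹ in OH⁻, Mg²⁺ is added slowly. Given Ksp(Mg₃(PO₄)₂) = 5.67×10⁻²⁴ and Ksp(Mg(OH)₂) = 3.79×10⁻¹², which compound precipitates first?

Mg(OH)₂

A salt starts to precipitate once the ion product Q reaches its Ksp.
For Mg₃(PO₄)₂: [Mg²⁺] = (Ksp/[PO₄³⁻]^2)^(1/3) = 4.02×10⁻⁷ mol L⁻¹
For Mg(OH)₂: [Mg²⁺] = (Ksp/[OH⁻]^2) = 1.88×10⁻⁸ mol L⁻¹
Since Mg(OH)₂ needs less Mg²⁺ to reach saturation, it precipitates first.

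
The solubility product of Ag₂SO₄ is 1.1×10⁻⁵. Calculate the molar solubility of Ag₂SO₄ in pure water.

Ag₂SO₄(s) ⇌ 2 Ag⁺(aq) + SO₄²⁻(aq)
If s mol/L of Ag₂SO₄ dissolves, [Ag⁺] = 2s and [SO₄²⁻] = s.
Ksp = [Ag⁺]^2[SO₄²⁻] = (2s)^2 · s = 4s^3
4s^3 = 1.1×10⁻⁵  ⇒  s^3 = 2.8×10⁻⁶
s = 1.4×10⁻² M

1.4×10⁻² M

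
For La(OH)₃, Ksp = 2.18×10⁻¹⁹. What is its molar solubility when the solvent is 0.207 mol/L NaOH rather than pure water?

2.46×10⁻¹⁷ M

La(OH)₃(s) ⇌ La³⁺(aq) + 3 OH⁻(aq)
With OH⁻ already at 0.207 mol/L and s small, take [OH⁻] ≈ 0.207 mol/L and [La³⁺] = s.
Ksp = [La³⁺][OH⁻]^3 = s(0.207)^3
s = 2.18×10⁻¹⁹ / (0.207)^3 = 2.46×10⁻¹⁷
s = 2.46×10⁻¹⁷ mol/L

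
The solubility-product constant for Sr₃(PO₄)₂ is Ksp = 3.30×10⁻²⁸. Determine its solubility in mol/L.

Sr₃(PO₄)₂(s) ⇌ 3 Sr²⁺(aq) + 2 PO₄³⁻(aq)
If s mol/L of Sr₃(PO₄)₂ dissolves, [Sr²⁺] = 3s and [PO₄³⁻] = 2s.
Ksp = [Sr²⁺]^3[PO₄³⁻]^2 = (3s)^3 · (2s)^2 = 108s^5
108s^5 = 3.30×10⁻²⁸  ⇒  s^5 = 3.06×10⁻³⁰
s = (3.06×10⁻³⁰)^(1/5) = 1.25×10⁻⁶ mol/L

1.25×10⁻⁶ M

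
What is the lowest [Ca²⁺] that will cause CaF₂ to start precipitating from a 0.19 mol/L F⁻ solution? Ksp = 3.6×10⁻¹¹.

1.0×10⁻⁹ M

Each salt precipitates once Q = Ksp for that salt.
CaF₂(s) ⇌ Ca²⁺(aq) + 2 F⁻(aq)
Ksp = [Ca²⁺][F⁻]^2 = [Ca²⁺](0.19)^2
[Ca²⁺] = 3.6×10⁻¹¹ / (0.19)^2 = 1.0×10⁻⁹
[Ca²⁺] = 1.0×10⁻⁹ mol/L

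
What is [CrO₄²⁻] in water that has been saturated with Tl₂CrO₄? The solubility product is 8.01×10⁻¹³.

Tl₂CrO₄(s) ⇌ 2 Tl⁺(aq) + CrO₄²⁻(aq)
Let s be the molar solubility. Then [Tl⁺] = 2s and [CrO₄²⁻] = s.
Ksp = [Tl⁺]^2[CrO₄²⁻] = (2s)^2 · s = 4s^3 = 8.01×10⁻¹³
s = 5.85×10⁻⁵ mol/L
[CrO₄²⁻] = s = 5.85×10⁻⁵ mol/L

5.85×10⁻⁵ M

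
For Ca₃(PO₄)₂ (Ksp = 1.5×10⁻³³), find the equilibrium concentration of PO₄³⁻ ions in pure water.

2.1×10⁻⁷ M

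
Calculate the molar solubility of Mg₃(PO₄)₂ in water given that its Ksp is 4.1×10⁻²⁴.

8.2×10⁻⁶ M

Mg₃(PO₄)₂(s) ⇌ 3 Mg²⁺(aq) + 2 PO₄³⁻(aq)
Call the molar solubility s, so that [Mg²⁺] = 3s and [PO₄³⁻] = 2s.
Ksp = [Mg²⁺]^3[PO₄³⁻]^2 = (3s)^3 · (2s)^2 = 108s^5
108s^5 = 4.1×10⁻²⁴  ⇒  s^5 = 3.8×10⁻²⁶
s = (3.8×10⁻²⁶)^(1/5) = 8.2×10⁻⁶ mol L⁻¹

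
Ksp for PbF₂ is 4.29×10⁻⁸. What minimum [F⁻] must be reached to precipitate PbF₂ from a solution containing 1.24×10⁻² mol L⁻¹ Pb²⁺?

The threshold for precipitation is Q = Ksp.
PbF₂(s) ⇌ Pb²⁺(aq) + 2 F⁻(aq)
Ksp = [Pb²⁺][F⁻]^2 = [F⁻]^2(1.24×10⁻²)
[F⁻]^2 = 4.29×10⁻⁸ / (1.24×10⁻²) = 3.46×10⁻⁶
[F⁻] = 1.86×10⁻³ mol L⁻¹

1.86×10⁻³ M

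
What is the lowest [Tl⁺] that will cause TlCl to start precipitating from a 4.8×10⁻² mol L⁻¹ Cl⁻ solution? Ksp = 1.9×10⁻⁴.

4.0×10⁻³ M

A salt starts to precipitate once the ion product Q reaches its Ksp.
TlCl(s) ⇌ Tl⁺(aq) + Cl⁻(aq)
Ksp = [Tl⁺][Cl⁻] = [Tl⁺](4.8×10⁻²)
[Tl⁺] = 1.9×10⁻⁴ / (4.8×10⁻²) = 4.0×10⁻³
[Tl⁺] = 4.0×10⁻³ mol L⁻¹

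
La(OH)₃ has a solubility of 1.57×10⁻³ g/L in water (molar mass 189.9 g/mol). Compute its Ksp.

Ksp = 1.26×10⁻¹⁹

Molar solubility s = (1.57×10⁻³ g/L) / (189.9 g/mol) = 8.2675×10⁻⁶ mol/L
La(OH)₃(s) ⇌ La³⁺(aq) + 3 OH⁻(aq)
With molar solubility s: [La³⁺] = s, [OH⁻] = 3s.
Ksp = [La³⁺][OH⁻]^3 = s · (3s)^3 = 27s^4
Ksp = 27 × (8.2675×10⁻⁶)^4 = 1.26×10⁻¹⁹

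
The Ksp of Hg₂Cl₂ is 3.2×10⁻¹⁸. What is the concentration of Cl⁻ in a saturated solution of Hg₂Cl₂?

1.9×10⁻⁶ M

Hg₂Cl₂(s) ⇌ Hg₂²⁺(aq) + 2 Cl⁻(aq)
If s mol/L of Hg₂Cl₂ dissolves, [Hg₂²⁺] = s and [Cl⁻] = 2s.
Ksp = [Hg₂²⁺][Cl⁻]^2 = s · (2s)^2 = 4s^3 = 3.2×10⁻¹⁸
s = 9.3×10⁻⁷ M
[Cl⁻] = 2s = 1.9×10⁻⁶ M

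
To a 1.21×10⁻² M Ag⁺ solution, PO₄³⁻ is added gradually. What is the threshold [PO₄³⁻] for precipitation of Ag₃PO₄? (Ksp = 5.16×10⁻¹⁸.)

A salt starts to precipitate once the ion product Q reaches its Ksp.
Ag₃PO₄(s) ⇌ 3 Ag⁺(aq) + PO₄³⁻(aq)
Ksp = [Ag⁺]^3[PO₄³⁻] = [PO₄³⁻](1.21×10⁻²)^3
[PO₄³⁻] = 5.16×10⁻¹⁸ / (1.21×10⁻²)^3 = 2.91×10⁻¹²
[PO₄³⁻] = 2.91×10⁻¹² M

2.91×10⁻¹² M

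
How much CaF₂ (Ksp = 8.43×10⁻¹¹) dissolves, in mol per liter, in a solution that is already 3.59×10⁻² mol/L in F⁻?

6.54×10⁻⁸ M

CaF₂(s) ⇌ Ca²⁺(aq) + 2 F⁻(aq)
Let s be the solubility of CaF₂ here. The common ion gives [F⁻] ≈ 3.59×10⁻² mol/L, and [Ca²⁺] = s.
Ksp = [Ca²⁺][F⁻]^2 = s(3.59×10⁻²)^2
s = 8.43×10⁻¹¹ / (3.59×10⁻²)^2 = 6.54×10⁻⁸
s = 6.54×10⁻⁸ mol/L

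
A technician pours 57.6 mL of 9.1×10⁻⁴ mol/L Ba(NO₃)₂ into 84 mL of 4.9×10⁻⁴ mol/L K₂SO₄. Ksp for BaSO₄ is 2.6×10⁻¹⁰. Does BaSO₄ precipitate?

After mixing, V = 57.6 mL + 84 mL = 141.6 mL.
[Ba²⁺] = (9.1×10⁻⁴)(57.6)/141.6 = 3.7×10⁻⁴ mol/L
[SO₄²⁻] = (4.9×10⁻⁴)(84)/141.6 = 2.9×10⁻⁴ mol/L
Q = [Ba²⁺][SO₄²⁻] = 1.1×10⁻⁷
Q = 1.1×10⁻⁷ > Ksp = 2.6×10⁻¹⁰, so the solution is supersaturated and BaSO₄ precipitates.

Yes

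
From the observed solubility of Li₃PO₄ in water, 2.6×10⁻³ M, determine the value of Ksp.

Li₃PO₄(s) ⇌ 3 Li⁺(aq) + PO₄³⁻(aq)
Call the molar solubility s, so that [Li⁺] = 3s and [PO₄³⁻] = s.
Ksp = [Li⁺]^3[PO₄³⁻] = (3s)^3 · s = 27s^4
Ksp = 27 × (2.6×10⁻³)^4 = 1.2×10⁻⁹

Ksp = 1.2×10⁻⁹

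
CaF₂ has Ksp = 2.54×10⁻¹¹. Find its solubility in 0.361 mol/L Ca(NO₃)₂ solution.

4.19×10⁻⁶ M

CaF₂(s) ⇌ Ca²⁺(aq) + 2 F⁻(aq)
Let s be the solubility of CaF₂ here. The common ion gives [Ca²⁺] ≈ 0.361 mol/L, and [F⁻] = 2s.
Ksp = [Ca²⁺][F⁻]^2 = (0.361)(2s)^2
(2s)^2 = 2.54×10⁻¹¹ / (0.361) = 7.04×10⁻¹¹
s = 4.19×10⁻⁶ mol/L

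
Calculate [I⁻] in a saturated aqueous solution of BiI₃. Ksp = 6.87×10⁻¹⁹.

BiI₃(s) ⇌ Bi³⁺(aq) + 3 I⁻(aq)
Let s be the molar solubility. Then [Bi³⁺] = s and [I⁻] = 3s.
Ksp = [Bi³⁺][I⁻]^3 = s · (3s)^3 = 27s^4 = 6.87×10⁻¹⁹
s = 1.26×10⁻⁵ mol L⁻¹
[I⁻] = 3s = 3.79×10⁻⁵ mol L⁻¹

3.79×10⁻⁵ M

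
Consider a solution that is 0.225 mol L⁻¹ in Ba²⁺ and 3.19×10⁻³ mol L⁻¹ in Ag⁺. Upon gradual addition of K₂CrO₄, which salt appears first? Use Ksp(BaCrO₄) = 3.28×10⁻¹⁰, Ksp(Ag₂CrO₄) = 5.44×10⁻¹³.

BaCrO₄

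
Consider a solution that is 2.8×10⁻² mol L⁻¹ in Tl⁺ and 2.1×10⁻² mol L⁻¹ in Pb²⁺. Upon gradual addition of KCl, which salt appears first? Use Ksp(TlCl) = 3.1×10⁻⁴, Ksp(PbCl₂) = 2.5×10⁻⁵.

Precipitation of each salt begins when its ion product equals Ksp.
For TlCl: [Cl⁻] = (Ksp/[Tl⁺]) = 1.1×10⁻² mol L⁻¹
For PbCl₂: [Cl⁻] = (Ksp/[Pb²⁺])^(1/2) = 3.5×10⁻² mol L⁻¹
TlCl requires the lower [Cl⁻], so it precipitates first.

TlCl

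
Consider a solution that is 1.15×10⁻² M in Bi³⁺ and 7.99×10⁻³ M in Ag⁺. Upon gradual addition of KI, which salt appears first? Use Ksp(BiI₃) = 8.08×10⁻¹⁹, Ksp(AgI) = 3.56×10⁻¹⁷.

AgI

The threshold for precipitation is Q = Ksp.
For BiI₃: [I⁻] = (Ksp/[Bi³⁺])^(1/3) = 4.13×10⁻⁶ M
For AgI: [I⁻] = (Ksp/[Ag⁺]) = 4.46×10⁻¹⁵ M
The smaller threshold [I⁻] is reached first, so AgI precipitates first.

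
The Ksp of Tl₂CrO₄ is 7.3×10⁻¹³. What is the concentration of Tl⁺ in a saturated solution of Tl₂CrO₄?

Tl₂CrO₄(s) ⇌ 2 Tl⁺(aq) + CrO₄²⁻(aq)
If s mol/L of Tl₂CrO₄ dissolves, [Tl⁺] = 2s and [CrO₄²⁻] = s.
Ksp = [Tl⁺]^2[CrO₄²⁻] = (2s)^2 · s = 4s^3 = 7.3×10⁻¹³
s = 5.7×10⁻⁵ mol L⁻¹
[Tl⁺] = 2s = 1.1×10⁻⁴ mol L⁻¹

1.1×10⁻⁴ M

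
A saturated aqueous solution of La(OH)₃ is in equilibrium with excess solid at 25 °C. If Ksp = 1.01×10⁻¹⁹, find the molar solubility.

7.82×10⁻⁶ M

La(OH)₃(s) ⇌ La³⁺(aq) + 3 OH⁻(aq)
With molar solubility s: [La³⁺] = s, [OH⁻] = 3s.
Ksp = [La³⁺][OH⁻]^3 = s · (3s)^3 = 27s^4
27s^4 = 1.01×10⁻¹⁹  ⇒  s^4 = 3.74×10⁻²¹
s = (3.74×10⁻²¹)^(1/4) = 7.82×10⁻⁶ M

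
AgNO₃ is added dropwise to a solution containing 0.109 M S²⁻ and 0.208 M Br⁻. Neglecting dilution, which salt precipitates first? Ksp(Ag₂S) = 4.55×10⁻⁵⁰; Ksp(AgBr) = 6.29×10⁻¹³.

Ag₂S

Precipitation begins when Q = Ksp.
For Ag₂S: [Ag⁺] = (Ksp/[S²⁻])^(1/2) = 6.46×10⁻²⁵ M
For AgBr: [Ag⁺] = (Ksp/[Br⁻]) = 3.02×10⁻¹² M
The smaller threshold [Ag⁺] is reached first, so Ag₂S precipitates first.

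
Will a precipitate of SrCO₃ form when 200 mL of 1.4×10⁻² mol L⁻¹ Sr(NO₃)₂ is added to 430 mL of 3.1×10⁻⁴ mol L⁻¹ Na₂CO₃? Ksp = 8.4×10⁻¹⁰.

Yes

The combined volume is 630 mL.
[Sr²⁺] = (1.4×10⁻²)(200)/630 = 4.4×10⁻³ mol L⁻¹
[CO₃²⁻] = (3.1×10⁻⁴)(430)/630 = 2.1×10⁻⁴ mol L⁻¹
Q = [Sr²⁺][CO₃²⁻] = 9.4×10⁻⁷
Q = 9.4×10⁻⁷ > Ksp = 8.4×10⁻¹⁰, so the solution is supersaturated and SrCO₃ precipitates.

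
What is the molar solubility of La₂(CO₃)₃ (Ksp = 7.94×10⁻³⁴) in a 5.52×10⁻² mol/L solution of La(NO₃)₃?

La₂(CO₃)₃(s) ⇌ 2 La³⁺(aq) + 3 CO₃²⁻(aq)
The solution already contains La³⁺ at 5.52×10⁻² mol/L. Let s be the molar solubility of La₂(CO₃)₃.
[La³⁺] ≈ 5.52×10⁻² mol/L (common ion dominates); [CO₃²⁻] = 3s.
Ksp = [La³⁺]^2[CO₃²⁻]^3 = (5.52×10⁻²)^2(3s)^3
(3s)^3 = 7.94×10⁻³⁴ / (5.52×10⁻²)^2 = 2.61×10⁻³¹
s = 2.13×10⁻¹¹ mol/L

2.13×10⁻¹¹ M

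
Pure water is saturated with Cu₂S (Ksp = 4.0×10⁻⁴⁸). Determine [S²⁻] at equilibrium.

1.0×10⁻¹⁶ M

Cu₂S(s) ⇌ 2 Cu⁺(aq) + S²⁻(aq)
Let s be the molar solubility. Then [Cu⁺] = 2s and [S²⁻] = s.
Ksp = [Cu⁺]^2[S²⁻] = (2s)^2 · s = 4s^3 = 4.0×10⁻⁴⁸
s = 1.0×10⁻¹⁶ mol L⁻¹
[S²⁻] = s = 1.0×10⁻¹⁶ mol L⁻¹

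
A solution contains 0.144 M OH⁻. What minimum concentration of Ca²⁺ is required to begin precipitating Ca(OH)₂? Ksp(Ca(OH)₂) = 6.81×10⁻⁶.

A salt starts to precipitate once the ion product Q reaches its Ksp.
Ca(OH)₂(s) ⇌ Ca²⁺(aq) + 2 OH⁻(aq)
Ksp = [Ca²⁺][OH⁻]^2 = [Ca²⁺](0.144)^2
[Ca²⁺] = 6.81×10⁻⁶ / (0.144)^2 = 3.28×10⁻⁴
[Ca²⁺] = 3.28×10⁻⁴ M

3.28×10⁻⁴ M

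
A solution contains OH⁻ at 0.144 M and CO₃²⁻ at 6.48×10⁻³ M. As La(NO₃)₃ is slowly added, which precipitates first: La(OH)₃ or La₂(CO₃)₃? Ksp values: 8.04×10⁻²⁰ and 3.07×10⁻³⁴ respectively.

La(OH)₃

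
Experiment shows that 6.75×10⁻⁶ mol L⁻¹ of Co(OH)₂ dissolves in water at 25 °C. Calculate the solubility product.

Ksp = 1.23×10⁻¹⁵

Co(OH)₂(s) ⇌ Co²⁺(aq) + 2 OH⁻(aq)
Call the molar solubility s, so that [Co²⁺] = s and [OH⁻] = 2s.
Ksp = [Co²⁺][OH⁻]^2 = s · (2s)^2 = 4s^3
Ksp = 4 × (6.75×10⁻⁶)^3 = 1.23×10⁻¹⁵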